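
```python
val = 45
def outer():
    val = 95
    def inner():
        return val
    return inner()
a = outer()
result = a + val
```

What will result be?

Step 1: outer() has local val = 95. inner() reads from enclosing.
Step 2: outer() returns 95. Global val = 45 unchanged.
Step 3: result = 95 + 45 = 140

The answer is 140.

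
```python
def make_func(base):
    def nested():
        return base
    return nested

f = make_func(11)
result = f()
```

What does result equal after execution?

Step 1: make_func(11) creates closure capturing base = 11.
Step 2: f() returns the captured base = 11.
Step 3: result = 11

The answer is 11.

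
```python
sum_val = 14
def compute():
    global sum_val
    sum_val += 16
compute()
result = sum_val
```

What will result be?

Step 1: sum_val = 14 globally.
Step 2: compute() modifies global sum_val: sum_val += 16 = 30.
Step 3: result = 30

The answer is 30.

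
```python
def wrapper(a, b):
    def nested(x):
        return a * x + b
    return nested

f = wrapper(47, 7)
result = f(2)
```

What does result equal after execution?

Step 1: wrapper(47, 7) captures a = 47, b = 7.
Step 2: f(2) computes 47 * 2 + 7 = 101.
Step 3: result = 101

The answer is 101.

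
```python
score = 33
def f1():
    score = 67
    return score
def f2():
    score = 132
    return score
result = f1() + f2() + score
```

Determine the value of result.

Step 1: Each function shadows global score with its own local.
Step 2: f1() returns 67, f2() returns 132.
Step 3: Global score = 33 is unchanged. result = 67 + 132 + 33 = 232

The answer is 232.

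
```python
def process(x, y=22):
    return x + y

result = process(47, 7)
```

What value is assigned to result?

Step 1: process(47, 7) overrides default y with 7.
Step 2: Returns 47 + 7 = 54.
Step 3: result = 54

The answer is 54.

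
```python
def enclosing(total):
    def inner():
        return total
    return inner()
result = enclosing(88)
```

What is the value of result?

Step 1: enclosing(88) binds parameter total = 88.
Step 2: inner() looks up total in enclosing scope and finds the parameter total = 88.
Step 3: result = 88

The answer is 88.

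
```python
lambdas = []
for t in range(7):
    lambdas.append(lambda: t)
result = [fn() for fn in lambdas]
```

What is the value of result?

Step 1: All 7 lambdas share the same variable t.
Step 2: After the loop, t = 6.
Step 3: Each call returns 6. result = [6, 6, 6, 6, 6, 6, 6]

The answer is [6, 6, 6, 6, 6, 6, 6].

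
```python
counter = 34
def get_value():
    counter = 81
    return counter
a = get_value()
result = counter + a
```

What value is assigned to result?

Step 1: Global counter = 34. get_value() returns local counter = 81.
Step 2: a = 81. Global counter still = 34.
Step 3: result = 34 + 81 = 115

The answer is 115.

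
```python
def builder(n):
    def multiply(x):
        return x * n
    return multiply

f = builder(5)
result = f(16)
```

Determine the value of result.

Step 1: builder(5) returns multiply closure with n = 5.
Step 2: f(16) computes 16 * 5 = 80.
Step 3: result = 80

The answer is 80.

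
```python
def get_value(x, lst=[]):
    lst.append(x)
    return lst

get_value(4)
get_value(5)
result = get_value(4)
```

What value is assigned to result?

Step 1: Mutable default argument gotcha! The list [] is created once.
Step 2: Each call appends to the SAME list: [4], [4, 5], [4, 5, 4].
Step 3: result = [4, 5, 4]

The answer is [4, 5, 4].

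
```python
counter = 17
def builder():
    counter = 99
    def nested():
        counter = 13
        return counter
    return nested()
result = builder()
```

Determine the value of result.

Step 1: Three scopes define counter: global (17), builder (99), nested (13).
Step 2: nested() has its own local counter = 13, which shadows both enclosing and global.
Step 3: result = 13 (local wins in LEGB)

The answer is 13.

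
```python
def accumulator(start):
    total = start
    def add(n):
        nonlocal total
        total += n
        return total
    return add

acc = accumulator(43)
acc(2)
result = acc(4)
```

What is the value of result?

Step 1: accumulator(43) creates closure with total = 43.
Step 2: First acc(2): total = 43 + 2 = 45.
Step 3: Second acc(4): total = 45 + 4 = 49. result = 49

The answer is 49.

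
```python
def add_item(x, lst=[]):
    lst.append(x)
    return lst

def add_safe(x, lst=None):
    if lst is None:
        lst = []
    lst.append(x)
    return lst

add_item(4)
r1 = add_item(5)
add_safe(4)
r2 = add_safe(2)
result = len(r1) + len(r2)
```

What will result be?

Step 1: add_item shares mutable default: after 2 calls, lst = [4, 5], len = 2.
Step 2: add_safe creates fresh list each time: r2 = [2], len = 1.
Step 3: result = 2 + 1 = 3

The answer is 3.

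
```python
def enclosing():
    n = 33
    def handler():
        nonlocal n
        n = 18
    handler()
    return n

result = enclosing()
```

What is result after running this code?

Step 1: enclosing() sets n = 33.
Step 2: handler() uses nonlocal to reassign n = 18.
Step 3: result = 18

The answer is 18.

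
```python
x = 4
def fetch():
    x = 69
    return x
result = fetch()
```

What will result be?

Step 1: Global x = 4.
Step 2: fetch() creates local x = 69, shadowing the global.
Step 3: Returns local x = 69. result = 69

The answer is 69.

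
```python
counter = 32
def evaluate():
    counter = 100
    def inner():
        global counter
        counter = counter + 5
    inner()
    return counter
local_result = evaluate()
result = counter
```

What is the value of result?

Step 1: Global counter = 32. evaluate() creates local counter = 100.
Step 2: inner() declares global counter and adds 5: global counter = 32 + 5 = 37.
Step 3: evaluate() returns its local counter = 100 (unaffected by inner).
Step 4: result = global counter = 37

The answer is 37.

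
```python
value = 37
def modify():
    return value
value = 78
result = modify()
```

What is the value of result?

Step 1: value is first set to 37, then reassigned to 78.
Step 2: modify() is called after the reassignment, so it looks up the current global value = 78.
Step 3: result = 78

The answer is 78.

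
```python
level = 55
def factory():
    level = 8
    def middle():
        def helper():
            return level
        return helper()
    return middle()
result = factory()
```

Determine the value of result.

Step 1: factory() defines level = 8. middle() and helper() have no local level.
Step 2: helper() checks local (none), enclosing middle() (none), enclosing factory() and finds level = 8.
Step 3: result = 8

The answer is 8.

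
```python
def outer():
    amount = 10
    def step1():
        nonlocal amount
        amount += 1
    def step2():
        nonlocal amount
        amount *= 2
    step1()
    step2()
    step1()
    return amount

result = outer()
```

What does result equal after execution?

Step 1: amount = 10.
Step 2: step1(): amount = 10 + 1 = 11.
Step 3: step2(): amount = 11 * 2 = 22.
Step 4: step1(): amount = 22 + 1 = 23. result = 23

The answer is 23.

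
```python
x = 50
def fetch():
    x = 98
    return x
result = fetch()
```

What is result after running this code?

Step 1: Global x = 50.
Step 2: fetch() creates local x = 98, shadowing the global.
Step 3: Returns local x = 98. result = 98

The answer is 98.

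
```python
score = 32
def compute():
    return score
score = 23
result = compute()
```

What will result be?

Step 1: score is first set to 32, then reassigned to 23.
Step 2: compute() is called after the reassignment, so it looks up the current global score = 23.
Step 3: result = 23

The answer is 23.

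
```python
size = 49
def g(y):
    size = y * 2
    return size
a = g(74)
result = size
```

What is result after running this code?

Step 1: Global size = 49.
Step 2: g(74) creates local size = 74 * 2 = 148.
Step 3: Global size unchanged because no global keyword. result = 49

The answer is 49.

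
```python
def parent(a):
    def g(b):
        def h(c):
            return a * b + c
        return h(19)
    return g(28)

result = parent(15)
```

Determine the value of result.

Step 1: a = 15, b = 28, c = 19.
Step 2: h() computes a * b + c = 15 * 28 + 19 = 439.
Step 3: result = 439

The answer is 439.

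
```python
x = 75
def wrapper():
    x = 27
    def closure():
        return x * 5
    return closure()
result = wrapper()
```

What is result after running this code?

Step 1: wrapper() shadows global x with x = 27.
Step 2: closure() finds x = 27 in enclosing scope, computes 27 * 5 = 135.
Step 3: result = 135

The answer is 135.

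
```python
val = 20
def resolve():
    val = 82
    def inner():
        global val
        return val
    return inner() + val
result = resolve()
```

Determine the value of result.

Step 1: Global val = 20. resolve() shadows with local val = 82.
Step 2: inner() uses global keyword, so inner() returns global val = 20.
Step 3: resolve() returns 20 + 82 = 102

The answer is 102.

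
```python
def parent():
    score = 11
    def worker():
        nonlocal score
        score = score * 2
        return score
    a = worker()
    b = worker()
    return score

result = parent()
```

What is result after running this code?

Step 1: score starts at 11.
Step 2: First worker(): score = 11 * 2 = 22.
Step 3: Second worker(): score = 22 * 2 = 44.
Step 4: result = 44

The answer is 44.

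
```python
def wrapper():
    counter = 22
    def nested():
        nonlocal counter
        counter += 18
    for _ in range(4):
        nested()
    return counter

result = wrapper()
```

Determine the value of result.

Step 1: counter = 22.
Step 2: nested() is called 4 times in a loop, each adding 18 via nonlocal.
Step 3: counter = 22 + 18 * 4 = 94

The answer is 94.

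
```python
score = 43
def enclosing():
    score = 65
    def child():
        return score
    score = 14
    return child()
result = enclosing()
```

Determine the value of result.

Step 1: enclosing() sets score = 65, then later score = 14.
Step 2: child() is called after score is reassigned to 14. Closures capture variables by reference, not by value.
Step 3: result = 14

The answer is 14.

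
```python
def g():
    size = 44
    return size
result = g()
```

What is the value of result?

Step 1: g() defines size = 44 in its local scope.
Step 2: return size finds the local variable size = 44.
Step 3: result = 44

The answer is 44.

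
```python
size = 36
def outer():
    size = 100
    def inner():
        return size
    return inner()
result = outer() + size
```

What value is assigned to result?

Step 1: Global size = 36. outer() shadows with size = 100.
Step 2: inner() returns enclosing size = 100. outer() = 100.
Step 3: result = 100 + global size (36) = 136

The answer is 136.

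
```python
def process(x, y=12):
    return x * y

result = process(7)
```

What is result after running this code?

Step 1: process(7) uses default y = 12.
Step 2: Returns 7 * 12 = 84.
Step 3: result = 84

The answer is 84.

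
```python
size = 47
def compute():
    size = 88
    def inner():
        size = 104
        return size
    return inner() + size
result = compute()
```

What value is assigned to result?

Step 1: compute() has local size = 88. inner() has local size = 104.
Step 2: inner() returns its local size = 104.
Step 3: compute() returns 104 + its own size (88) = 192

The answer is 192.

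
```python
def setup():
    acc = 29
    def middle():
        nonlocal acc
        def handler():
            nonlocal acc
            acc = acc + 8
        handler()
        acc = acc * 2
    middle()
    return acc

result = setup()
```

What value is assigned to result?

Step 1: acc = 29.
Step 2: handler() adds 8: acc = 29 + 8 = 37.
Step 3: middle() doubles: acc = 37 * 2 = 74.
Step 4: result = 74

The answer is 74.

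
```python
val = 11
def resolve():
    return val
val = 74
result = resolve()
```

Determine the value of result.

Step 1: val is first set to 11, then reassigned to 74.
Step 2: resolve() is called after the reassignment, so it looks up the current global val = 74.
Step 3: result = 74

The answer is 74.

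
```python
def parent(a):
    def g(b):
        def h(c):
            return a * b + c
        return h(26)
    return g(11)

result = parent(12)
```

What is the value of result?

Step 1: a = 12, b = 11, c = 26.
Step 2: h() computes a * b + c = 12 * 11 + 26 = 158.
Step 3: result = 158

The answer is 158.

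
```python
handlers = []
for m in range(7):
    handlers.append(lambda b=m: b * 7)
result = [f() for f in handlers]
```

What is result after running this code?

Step 1: Default arg b=m captures m at each iteration.
Step 2: handlers[k] has b defaulting to k, returns k * 7.
Step 3: result = [0, 7, 14, 21, 28, 35, 42]

The answer is [0, 7, 14, 21, 28, 35, 42].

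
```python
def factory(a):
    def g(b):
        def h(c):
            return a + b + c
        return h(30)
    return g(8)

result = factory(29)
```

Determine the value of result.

Step 1: a = 29, b = 8, c = 30 across three nested scopes.
Step 2: h() accesses all three via LEGB rule.
Step 3: result = 29 + 8 + 30 = 67

The answer is 67.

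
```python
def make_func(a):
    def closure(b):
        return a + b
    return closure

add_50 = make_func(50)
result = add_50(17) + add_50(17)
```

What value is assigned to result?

Step 1: add_50 captures a = 50.
Step 2: add_50(17) = 50 + 17 = 67, called twice.
Step 3: result = 67 + 67 = 134

The answer is 134.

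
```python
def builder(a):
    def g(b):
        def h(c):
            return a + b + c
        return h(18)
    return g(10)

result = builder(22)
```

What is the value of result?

Step 1: a = 22, b = 10, c = 18 across three nested scopes.
Step 2: h() accesses all three via LEGB rule.
Step 3: result = 22 + 10 + 18 = 50

The answer is 50.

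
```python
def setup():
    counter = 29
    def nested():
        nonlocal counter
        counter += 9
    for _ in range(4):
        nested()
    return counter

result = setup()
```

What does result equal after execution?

Step 1: counter = 29.
Step 2: nested() is called 4 times in a loop, each adding 9 via nonlocal.
Step 3: counter = 29 + 9 * 4 = 65

The answer is 65.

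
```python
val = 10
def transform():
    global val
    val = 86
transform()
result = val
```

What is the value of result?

Step 1: val = 10 globally.
Step 2: transform() declares global val and sets it to 86.
Step 3: After transform(), global val = 86. result = 86

The answer is 86.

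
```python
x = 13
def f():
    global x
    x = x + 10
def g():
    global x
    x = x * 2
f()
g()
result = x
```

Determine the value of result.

Step 1: x = 13.
Step 2: f() adds 10: x = 13 + 10 = 23.
Step 3: g() doubles: x = 23 * 2 = 46.
Step 4: result = 46

The answer is 46.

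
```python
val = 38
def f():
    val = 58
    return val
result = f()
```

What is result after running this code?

Step 1: Global val = 38.
Step 2: f() creates local val = 58, shadowing the global.
Step 3: Returns local val = 58. result = 58

The answer is 58.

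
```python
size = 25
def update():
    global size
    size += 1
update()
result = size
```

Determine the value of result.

Step 1: size = 25 globally.
Step 2: update() modifies global size: size += 1 = 26.
Step 3: result = 26

The answer is 26.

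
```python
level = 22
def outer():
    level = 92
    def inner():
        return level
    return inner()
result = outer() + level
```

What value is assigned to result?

Step 1: Global level = 22. outer() shadows with level = 92.
Step 2: inner() returns enclosing level = 92. outer() = 92.
Step 3: result = 92 + global level (22) = 114

The answer is 114.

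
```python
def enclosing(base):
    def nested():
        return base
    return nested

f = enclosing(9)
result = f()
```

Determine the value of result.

Step 1: enclosing(9) creates closure capturing base = 9.
Step 2: f() returns the captured base = 9.
Step 3: result = 9

The answer is 9.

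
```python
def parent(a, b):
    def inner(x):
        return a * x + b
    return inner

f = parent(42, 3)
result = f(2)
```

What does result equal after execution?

Step 1: parent(42, 3) captures a = 42, b = 3.
Step 2: f(2) computes 42 * 2 + 3 = 87.
Step 3: result = 87

The answer is 87.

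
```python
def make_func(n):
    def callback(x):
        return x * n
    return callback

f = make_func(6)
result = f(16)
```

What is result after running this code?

Step 1: make_func(6) creates a closure capturing n = 6.
Step 2: f(16) computes 16 * 6 = 96.
Step 3: result = 96

The answer is 96.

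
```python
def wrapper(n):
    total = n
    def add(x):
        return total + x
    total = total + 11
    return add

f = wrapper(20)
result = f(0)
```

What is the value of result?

Step 1: wrapper(20) sets total = 20, then total = 20 + 11 = 31.
Step 2: Closures capture by reference, so add sees total = 31.
Step 3: f(0) returns 31 + 0 = 31

The answer is 31.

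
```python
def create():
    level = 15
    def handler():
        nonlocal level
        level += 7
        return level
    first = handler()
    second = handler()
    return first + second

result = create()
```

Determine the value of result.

Step 1: level starts at 15.
Step 2: First call: level = 15 + 7 = 22, returns 22.
Step 3: Second call: level = 22 + 7 = 29, returns 29.
Step 4: result = 22 + 29 = 51

The answer is 51.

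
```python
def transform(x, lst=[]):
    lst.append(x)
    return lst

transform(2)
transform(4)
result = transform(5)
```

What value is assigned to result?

Step 1: Mutable default argument gotcha! The list [] is created once.
Step 2: Each call appends to the SAME list: [2], [2, 4], [2, 4, 5].
Step 3: result = [2, 4, 5]

The answer is [2, 4, 5].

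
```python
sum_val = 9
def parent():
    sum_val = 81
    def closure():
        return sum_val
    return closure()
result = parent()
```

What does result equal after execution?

Step 1: sum_val = 9 globally, but parent() defines sum_val = 81 locally.
Step 2: closure() looks up sum_val. Not in local scope, so checks enclosing scope (parent) and finds sum_val = 81.
Step 3: result = 81

The answer is 81.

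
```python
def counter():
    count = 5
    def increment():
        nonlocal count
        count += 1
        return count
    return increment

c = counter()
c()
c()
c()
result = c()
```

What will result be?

Step 1: counter() creates closure with count = 5.
Step 2: Each c() call increments count via nonlocal. After 4 calls: 5 + 4 = 9.
Step 3: result = 9

The answer is 9.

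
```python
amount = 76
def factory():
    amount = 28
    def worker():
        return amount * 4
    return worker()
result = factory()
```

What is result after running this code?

Step 1: factory() shadows global amount with amount = 28.
Step 2: worker() finds amount = 28 in enclosing scope, computes 28 * 4 = 112.
Step 3: result = 112

The answer is 112.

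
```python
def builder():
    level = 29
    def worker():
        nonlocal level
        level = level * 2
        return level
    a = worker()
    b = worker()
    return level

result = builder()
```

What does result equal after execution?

Step 1: level starts at 29.
Step 2: First worker(): level = 29 * 2 = 58.
Step 3: Second worker(): level = 58 * 2 = 116.
Step 4: result = 116

The answer is 116.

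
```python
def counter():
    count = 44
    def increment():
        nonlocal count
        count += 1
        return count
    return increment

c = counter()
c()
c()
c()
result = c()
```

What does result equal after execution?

Step 1: counter() creates closure with count = 44.
Step 2: Each c() call increments count via nonlocal. After 4 calls: 44 + 4 = 48.
Step 3: result = 48

The answer is 48.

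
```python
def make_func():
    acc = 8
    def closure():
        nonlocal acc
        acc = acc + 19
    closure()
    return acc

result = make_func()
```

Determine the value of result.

Step 1: make_func() sets acc = 8.
Step 2: closure() uses nonlocal to modify acc in make_func's scope: acc = 8 + 19 = 27.
Step 3: make_func() returns the modified acc = 27

The answer is 27.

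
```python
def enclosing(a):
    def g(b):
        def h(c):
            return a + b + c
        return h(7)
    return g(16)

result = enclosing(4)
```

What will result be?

Step 1: a = 4, b = 16, c = 7 across three nested scopes.
Step 2: h() accesses all three via LEGB rule.
Step 3: result = 4 + 16 + 7 = 27

The answer is 27.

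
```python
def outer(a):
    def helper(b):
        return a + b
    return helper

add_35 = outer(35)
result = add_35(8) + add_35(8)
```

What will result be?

Step 1: add_35 captures a = 35.
Step 2: add_35(8) = 35 + 8 = 43, called twice.
Step 3: result = 43 + 43 = 86

The answer is 86.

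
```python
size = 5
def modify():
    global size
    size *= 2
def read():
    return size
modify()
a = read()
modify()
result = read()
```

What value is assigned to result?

Step 1: size = 5.
Step 2: First modify(): size = 5 * 2 = 10.
Step 3: Second modify(): size = 10 * 2 = 20.
Step 4: read() returns 20

The answer is 20.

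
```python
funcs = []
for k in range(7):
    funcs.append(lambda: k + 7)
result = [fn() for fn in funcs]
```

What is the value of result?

Step 1: All lambdas capture k by reference. After the loop, k = 6.
Step 2: Each call returns 6 + 7 = 13.
Step 3: result = [13, 13, 13, 13, 13, 13, 13]

The answer is [13, 13, 13, 13, 13, 13, 13].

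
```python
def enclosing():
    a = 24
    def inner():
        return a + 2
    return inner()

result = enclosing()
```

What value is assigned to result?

Step 1: enclosing() defines a = 24.
Step 2: inner() reads a = 24 from enclosing scope, returns 24 + 2 = 26.
Step 3: result = 26

The answer is 26.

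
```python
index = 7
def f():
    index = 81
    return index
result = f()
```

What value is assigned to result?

Step 1: Global index = 7.
Step 2: f() creates local index = 81, shadowing the global.
Step 3: Returns local index = 81. result = 81

The answer is 81.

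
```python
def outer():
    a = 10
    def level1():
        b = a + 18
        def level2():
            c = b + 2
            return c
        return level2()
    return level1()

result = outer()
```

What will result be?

Step 1: a = 10. b = a + 18 = 28.
Step 2: c = b + 2 = 28 + 2 = 30.
Step 3: result = 30

The answer is 30.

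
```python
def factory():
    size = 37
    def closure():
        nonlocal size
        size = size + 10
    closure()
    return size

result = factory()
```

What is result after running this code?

Step 1: factory() sets size = 37.
Step 2: closure() uses nonlocal to modify size in factory's scope: size = 37 + 10 = 47.
Step 3: factory() returns the modified size = 47

The answer is 47.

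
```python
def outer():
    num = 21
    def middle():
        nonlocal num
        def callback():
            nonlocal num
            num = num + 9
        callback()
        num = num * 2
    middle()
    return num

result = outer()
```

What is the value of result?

Step 1: num = 21.
Step 2: callback() adds 9: num = 21 + 9 = 30.
Step 3: middle() doubles: num = 30 * 2 = 60.
Step 4: result = 60

The answer is 60.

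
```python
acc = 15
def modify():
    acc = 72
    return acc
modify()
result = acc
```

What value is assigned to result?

Step 1: Global acc = 15.
Step 2: modify() creates local acc = 72 (shadow, not modification).
Step 3: After modify() returns, global acc is unchanged. result = 15

The answer is 15.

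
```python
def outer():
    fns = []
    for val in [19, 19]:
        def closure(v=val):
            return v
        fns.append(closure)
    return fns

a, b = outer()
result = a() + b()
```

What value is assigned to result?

Step 1: Default argument v=val captures val at each iteration.
Step 2: a() returns 19 (captured at first iteration), b() returns 19 (captured at second).
Step 3: result = 19 + 19 = 38

The answer is 38.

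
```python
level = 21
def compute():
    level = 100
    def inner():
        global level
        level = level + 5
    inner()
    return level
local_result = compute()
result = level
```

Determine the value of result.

Step 1: Global level = 21. compute() creates local level = 100.
Step 2: inner() declares global level and adds 5: global level = 21 + 5 = 26.
Step 3: compute() returns its local level = 100 (unaffected by inner).
Step 4: result = global level = 26

The answer is 26.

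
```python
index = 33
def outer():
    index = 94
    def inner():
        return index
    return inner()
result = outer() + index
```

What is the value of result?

Step 1: Global index = 33. outer() shadows with index = 94.
Step 2: inner() returns enclosing index = 94. outer() = 94.
Step 3: result = 94 + global index (33) = 127

The answer is 127.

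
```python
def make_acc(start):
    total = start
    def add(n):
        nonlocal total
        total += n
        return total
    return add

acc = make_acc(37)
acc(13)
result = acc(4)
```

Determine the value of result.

Step 1: make_acc(37) creates closure with total = 37.
Step 2: First acc(13): total = 37 + 13 = 50.
Step 3: Second acc(4): total = 50 + 4 = 54. result = 54

The answer is 54.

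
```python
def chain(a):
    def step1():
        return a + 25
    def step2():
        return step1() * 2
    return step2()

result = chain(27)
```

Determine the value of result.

Step 1: chain(27) captures a = 27.
Step 2: step2() calls step1() which returns 27 + 25 = 52.
Step 3: step2() returns 52 * 2 = 104

The answer is 104.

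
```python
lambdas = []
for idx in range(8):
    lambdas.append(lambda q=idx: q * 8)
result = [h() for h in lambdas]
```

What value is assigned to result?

Step 1: Default arg q=idx captures idx at each iteration.
Step 2: lambdas[k] has q defaulting to k, returns k * 8.
Step 3: result = [0, 8, 16, 24, 32, 40, 48, 56]

The answer is [0, 8, 16, 24, 32, 40, 48, 56].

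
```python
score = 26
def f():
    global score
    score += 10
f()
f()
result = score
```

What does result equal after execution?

Step 1: score = 26.
Step 2: First f(): score = 26 + 10 = 36.
Step 3: Second f(): score = 36 + 10 = 46. result = 46

The answer is 46.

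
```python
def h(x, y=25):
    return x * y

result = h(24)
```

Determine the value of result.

Step 1: h(24) uses default y = 25.
Step 2: Returns 24 * 25 = 600.
Step 3: result = 600

The answer is 600.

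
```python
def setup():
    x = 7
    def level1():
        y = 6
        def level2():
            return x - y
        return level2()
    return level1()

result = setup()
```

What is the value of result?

Step 1: x = 7 in setup. y = 6 in level1.
Step 2: level2() reads x = 7 and y = 6 from enclosing scopes.
Step 3: result = 7 - 6 = 1

The answer is 1.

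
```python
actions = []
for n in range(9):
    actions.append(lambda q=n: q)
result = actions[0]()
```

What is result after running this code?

Step 1: Default argument q=n captures n's value at each iteration.
Step 2: actions[0] captured q = 0 when n was 0.
Step 3: result = 0

The answer is 0.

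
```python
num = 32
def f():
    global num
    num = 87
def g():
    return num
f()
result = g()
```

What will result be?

Step 1: num = 32.
Step 2: f() sets global num = 87.
Step 3: g() reads global num = 87. result = 87

The answer is 87.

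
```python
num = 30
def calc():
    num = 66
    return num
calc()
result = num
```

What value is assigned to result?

Step 1: Global num = 30.
Step 2: calc() creates local num = 66 (shadow, not modification).
Step 3: After calc() returns, global num is unchanged. result = 30

The answer is 30.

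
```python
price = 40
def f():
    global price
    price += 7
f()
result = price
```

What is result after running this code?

Step 1: price = 40 globally.
Step 2: f() modifies global price: price += 7 = 47.
Step 3: result = 47

The answer is 47.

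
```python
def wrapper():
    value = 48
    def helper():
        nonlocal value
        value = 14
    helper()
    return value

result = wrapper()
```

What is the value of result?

Step 1: wrapper() sets value = 48.
Step 2: helper() uses nonlocal to reassign value = 14.
Step 3: result = 14

The answer is 14.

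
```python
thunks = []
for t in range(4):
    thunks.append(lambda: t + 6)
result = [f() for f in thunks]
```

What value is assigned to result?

Step 1: All lambdas capture t by reference. After the loop, t = 3.
Step 2: Each call returns 3 + 6 = 9.
Step 3: result = [9, 9, 9, 9]

The answer is [9, 9, 9, 9].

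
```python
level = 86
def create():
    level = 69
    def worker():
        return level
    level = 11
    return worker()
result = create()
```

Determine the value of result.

Step 1: create() sets level = 69, then later level = 11.
Step 2: worker() is called after level is reassigned to 11. Closures capture variables by reference, not by value.
Step 3: result = 11

The answer is 11.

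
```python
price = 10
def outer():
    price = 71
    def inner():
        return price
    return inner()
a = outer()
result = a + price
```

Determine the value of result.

Step 1: outer() has local price = 71. inner() reads from enclosing.
Step 2: outer() returns 71. Global price = 10 unchanged.
Step 3: result = 71 + 10 = 81

The answer is 81.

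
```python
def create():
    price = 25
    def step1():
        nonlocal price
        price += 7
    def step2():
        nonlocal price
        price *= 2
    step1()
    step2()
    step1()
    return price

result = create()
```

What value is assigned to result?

Step 1: price = 25.
Step 2: step1(): price = 25 + 7 = 32.
Step 3: step2(): price = 32 * 2 = 64.
Step 4: step1(): price = 64 + 7 = 71. result = 71

The answer is 71.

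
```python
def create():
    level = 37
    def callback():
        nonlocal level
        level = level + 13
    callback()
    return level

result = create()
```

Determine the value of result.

Step 1: create() sets level = 37.
Step 2: callback() uses nonlocal to modify level in create's scope: level = 37 + 13 = 50.
Step 3: create() returns the modified level = 50

The answer is 50.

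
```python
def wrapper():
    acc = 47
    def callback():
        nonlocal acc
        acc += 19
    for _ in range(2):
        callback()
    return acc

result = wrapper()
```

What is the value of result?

Step 1: acc = 47.
Step 2: callback() is called 2 times in a loop, each adding 19 via nonlocal.
Step 3: acc = 47 + 19 * 2 = 85

The answer is 85.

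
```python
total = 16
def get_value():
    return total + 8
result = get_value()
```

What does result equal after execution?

Step 1: total = 16 is defined globally.
Step 2: get_value() looks up total from global scope = 16, then computes 16 + 8 = 24.
Step 3: result = 24

The answer is 24.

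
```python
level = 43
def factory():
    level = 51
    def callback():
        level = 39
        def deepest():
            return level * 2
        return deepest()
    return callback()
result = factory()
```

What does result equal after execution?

Step 1: deepest() looks up level through LEGB: not local, finds level = 39 in enclosing callback().
Step 2: Returns 39 * 2 = 78.
Step 3: result = 78

The answer is 78.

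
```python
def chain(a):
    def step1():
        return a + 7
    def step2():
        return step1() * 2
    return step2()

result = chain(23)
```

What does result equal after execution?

Step 1: chain(23) captures a = 23.
Step 2: step2() calls step1() which returns 23 + 7 = 30.
Step 3: step2() returns 30 * 2 = 60

The answer is 60.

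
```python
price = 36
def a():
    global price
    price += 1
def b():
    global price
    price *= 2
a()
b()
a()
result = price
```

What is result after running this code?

Step 1: price = 36.
Step 2: a(): price = 36 + 1 = 37.
Step 3: b(): price = 37 * 2 = 74.
Step 4: a(): price = 74 + 1 = 75

The answer is 75.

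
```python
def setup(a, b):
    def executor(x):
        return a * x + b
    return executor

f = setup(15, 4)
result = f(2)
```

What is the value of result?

Step 1: setup(15, 4) captures a = 15, b = 4.
Step 2: f(2) computes 15 * 2 + 4 = 34.
Step 3: result = 34

The answer is 34.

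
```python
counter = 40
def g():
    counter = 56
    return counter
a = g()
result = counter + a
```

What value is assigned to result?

Step 1: Global counter = 40. g() returns local counter = 56.
Step 2: a = 56. Global counter still = 40.
Step 3: result = 40 + 56 = 96

The answer is 96.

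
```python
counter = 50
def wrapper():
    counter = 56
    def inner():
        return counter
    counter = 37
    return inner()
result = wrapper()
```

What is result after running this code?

Step 1: wrapper() sets counter = 56, then later counter = 37.
Step 2: inner() is called after counter is reassigned to 37. Closures capture variables by reference, not by value.
Step 3: result = 37

The answer is 37.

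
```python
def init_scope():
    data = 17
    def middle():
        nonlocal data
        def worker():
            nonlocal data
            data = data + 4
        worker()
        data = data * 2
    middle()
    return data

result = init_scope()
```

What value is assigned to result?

Step 1: data = 17.
Step 2: worker() adds 4: data = 17 + 4 = 21.
Step 3: middle() doubles: data = 21 * 2 = 42.
Step 4: result = 42

The answer is 42.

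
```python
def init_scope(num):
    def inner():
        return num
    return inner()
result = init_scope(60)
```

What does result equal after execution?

Step 1: init_scope(60) binds parameter num = 60.
Step 2: inner() looks up num in enclosing scope and finds the parameter num = 60.
Step 3: result = 60

The answer is 60.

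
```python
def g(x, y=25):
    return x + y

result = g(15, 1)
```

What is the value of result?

Step 1: g(15, 1) overrides default y with 1.
Step 2: Returns 15 + 1 = 16.
Step 3: result = 16

The answer is 16.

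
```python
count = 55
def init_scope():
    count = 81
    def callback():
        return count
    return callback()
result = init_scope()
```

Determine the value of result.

Step 1: count = 55 globally, but init_scope() defines count = 81 locally.
Step 2: callback() looks up count. Not in local scope, so checks enclosing scope (init_scope) and finds count = 81.
Step 3: result = 81

The answer is 81.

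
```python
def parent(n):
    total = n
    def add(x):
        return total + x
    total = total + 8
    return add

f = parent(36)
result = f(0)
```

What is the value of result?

Step 1: parent(36) sets total = 36, then total = 36 + 8 = 44.
Step 2: Closures capture by reference, so add sees total = 44.
Step 3: f(0) returns 44 + 0 = 44

The answer is 44.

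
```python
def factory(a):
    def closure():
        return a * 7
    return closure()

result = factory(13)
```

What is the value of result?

Step 1: factory(13) binds parameter a = 13.
Step 2: closure() accesses a = 13 from enclosing scope.
Step 3: result = 13 * 7 = 91

The answer is 91.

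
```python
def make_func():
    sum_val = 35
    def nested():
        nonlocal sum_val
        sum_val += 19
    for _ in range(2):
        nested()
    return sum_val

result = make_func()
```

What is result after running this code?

Step 1: sum_val = 35.
Step 2: nested() is called 2 times in a loop, each adding 19 via nonlocal.
Step 3: sum_val = 35 + 19 * 2 = 73

The answer is 73.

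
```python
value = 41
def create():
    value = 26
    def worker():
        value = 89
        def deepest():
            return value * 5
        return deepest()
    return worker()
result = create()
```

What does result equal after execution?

Step 1: deepest() looks up value through LEGB: not local, finds value = 89 in enclosing worker().
Step 2: Returns 89 * 5 = 445.
Step 3: result = 445

The answer is 445.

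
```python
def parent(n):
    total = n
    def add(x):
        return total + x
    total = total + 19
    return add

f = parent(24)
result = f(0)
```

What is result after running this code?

Step 1: parent(24) sets total = 24, then total = 24 + 19 = 43.
Step 2: Closures capture by reference, so add sees total = 43.
Step 3: f(0) returns 43 + 0 = 43

The answer is 43.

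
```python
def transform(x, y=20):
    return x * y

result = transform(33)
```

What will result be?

Step 1: transform(33) uses default y = 20.
Step 2: Returns 33 * 20 = 660.
Step 3: result = 660

The answer is 660.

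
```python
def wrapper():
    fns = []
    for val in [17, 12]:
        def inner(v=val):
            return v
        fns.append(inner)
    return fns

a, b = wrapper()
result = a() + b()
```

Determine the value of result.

Step 1: Default argument v=val captures val at each iteration.
Step 2: a() returns 17 (captured at first iteration), b() returns 12 (captured at second).
Step 3: result = 17 + 12 = 29

The answer is 29.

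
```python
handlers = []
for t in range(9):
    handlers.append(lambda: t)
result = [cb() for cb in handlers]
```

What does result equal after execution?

Step 1: All 9 lambdas share the same variable t.
Step 2: After the loop, t = 8.
Step 3: Each call returns 8. result = [8, 8, 8, 8, 8, 8, 8, 8, 8]

The answer is [8, 8, 8, 8, 8, 8, 8, 8, 8].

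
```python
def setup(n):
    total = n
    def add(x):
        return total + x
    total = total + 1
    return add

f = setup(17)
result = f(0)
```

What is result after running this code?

Step 1: setup(17) sets total = 17, then total = 17 + 1 = 18.
Step 2: Closures capture by reference, so add sees total = 18.
Step 3: f(0) returns 18 + 0 = 18

The answer is 18.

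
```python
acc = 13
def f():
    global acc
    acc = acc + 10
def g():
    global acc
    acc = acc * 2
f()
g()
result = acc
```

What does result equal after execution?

Step 1: acc = 13.
Step 2: f() adds 10: acc = 13 + 10 = 23.
Step 3: g() doubles: acc = 23 * 2 = 46.
Step 4: result = 46

The answer is 46.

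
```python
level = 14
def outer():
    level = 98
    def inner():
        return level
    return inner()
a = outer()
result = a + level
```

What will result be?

Step 1: outer() has local level = 98. inner() reads from enclosing.
Step 2: outer() returns 98. Global level = 14 unchanged.
Step 3: result = 98 + 14 = 112

The answer is 112.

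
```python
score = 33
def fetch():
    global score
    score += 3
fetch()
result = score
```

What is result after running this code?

Step 1: score = 33 globally.
Step 2: fetch() modifies global score: score += 3 = 36.
Step 3: result = 36

The answer is 36.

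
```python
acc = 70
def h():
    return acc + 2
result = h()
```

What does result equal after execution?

Step 1: acc = 70 is defined globally.
Step 2: h() looks up acc from global scope = 70, then computes 70 + 2 = 72.
Step 3: result = 72

The answer is 72.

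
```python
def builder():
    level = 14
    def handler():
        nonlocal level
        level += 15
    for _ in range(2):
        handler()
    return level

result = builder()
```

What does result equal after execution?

Step 1: level = 14.
Step 2: handler() is called 2 times in a loop, each adding 15 via nonlocal.
Step 3: level = 14 + 15 * 2 = 44

The answer is 44.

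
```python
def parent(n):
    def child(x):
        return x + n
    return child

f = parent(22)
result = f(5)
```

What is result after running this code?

Step 1: parent(22) creates a closure that captures n = 22.
Step 2: f(5) calls the closure with x = 5, returning 5 + 22 = 27.
Step 3: result = 27

The answer is 27.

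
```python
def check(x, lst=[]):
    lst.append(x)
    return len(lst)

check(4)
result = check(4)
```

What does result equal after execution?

Step 1: Mutable default list persists between calls.
Step 2: First call: lst = [4], len = 1. Second call: lst = [4, 4], len = 2.
Step 3: result = 2

The answer is 2.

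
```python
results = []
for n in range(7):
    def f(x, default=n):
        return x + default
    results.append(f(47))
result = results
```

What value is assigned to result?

Step 1: Default argument default=n is evaluated at function definition time.
Step 2: Each iteration creates f with default = current n value.
Step 3: f(47) returns 47 + default. results = [47, 48, 49, 50, 51, 52, 53]

The answer is [47, 48, 49, 50, 51, 52, 53].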